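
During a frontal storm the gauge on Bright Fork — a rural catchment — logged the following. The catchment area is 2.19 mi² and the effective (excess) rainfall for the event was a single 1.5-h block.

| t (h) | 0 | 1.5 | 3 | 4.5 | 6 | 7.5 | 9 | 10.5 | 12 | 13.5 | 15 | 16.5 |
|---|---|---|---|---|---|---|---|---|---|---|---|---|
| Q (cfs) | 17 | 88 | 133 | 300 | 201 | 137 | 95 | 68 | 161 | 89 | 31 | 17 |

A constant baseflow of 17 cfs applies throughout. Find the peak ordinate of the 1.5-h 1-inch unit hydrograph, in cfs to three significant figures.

U_p ≈ 235 cfs

Direct runoff: 0.0, 71.0, 116.0, 283.0, 184.0, 120.0, 78.0, 51.0, 144.0, 72.0, 14.0, 0.0 cfs; ΣQ_DR = 1133 cfs, peak = 283.0 cfs.
Runoff depth d = ΣQ_DR·Δt / A = 1133 × 5400 / (2.19 mi²) = 1.203 in.
The 1-inch UH is the DRH scaled by (1 in)/d, so U_p = 283.0 × 1/1.203 = 235 cfs.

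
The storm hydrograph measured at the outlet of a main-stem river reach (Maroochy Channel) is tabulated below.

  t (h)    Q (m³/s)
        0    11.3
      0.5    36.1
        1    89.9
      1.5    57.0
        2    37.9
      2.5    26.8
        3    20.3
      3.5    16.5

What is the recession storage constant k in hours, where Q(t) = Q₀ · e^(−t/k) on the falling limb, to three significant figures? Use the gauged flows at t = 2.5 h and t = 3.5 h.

k ≈ 2.06 h

On the falling limb, Q drops from 26.8 to 16.5 m³/s between t = 2.5 h and t = 3.5 h (Δt = 1 h).
k = −Δt / ln(Q₂/Q₁) = −1 / ln(16.5/26.8) = 2.06 h.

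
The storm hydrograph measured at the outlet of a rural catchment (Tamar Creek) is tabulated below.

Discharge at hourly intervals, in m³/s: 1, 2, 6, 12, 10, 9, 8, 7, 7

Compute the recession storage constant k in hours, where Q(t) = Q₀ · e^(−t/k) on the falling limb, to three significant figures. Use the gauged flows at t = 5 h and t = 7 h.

k ≈ 7.96 h

On the falling limb, Q drops from 9 to 7 m³/s between t = 5 h and t = 7 h (Δt = 2 h).
k = −Δt / ln(Q₂/Q₁) = −2 / ln(7/9) = 7.96 h.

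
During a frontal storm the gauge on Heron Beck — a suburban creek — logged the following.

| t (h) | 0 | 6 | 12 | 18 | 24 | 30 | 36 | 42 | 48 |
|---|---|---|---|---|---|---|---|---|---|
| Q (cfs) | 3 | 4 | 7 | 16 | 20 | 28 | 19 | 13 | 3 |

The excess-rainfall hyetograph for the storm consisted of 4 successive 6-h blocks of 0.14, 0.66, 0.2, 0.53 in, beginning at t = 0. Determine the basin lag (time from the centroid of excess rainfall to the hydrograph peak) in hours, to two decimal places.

Centroid of excess rainfall: t_c = Σ P_i·t̄_i / ΣP_i = 13.3922 h (block centres at 3, 9, 15, 21 h).
Hydrograph peak occurs at t = 30 h, so basin lag t_L = 30 − 13.3922 = 16.61 h.

t_L ≈ 16.61 h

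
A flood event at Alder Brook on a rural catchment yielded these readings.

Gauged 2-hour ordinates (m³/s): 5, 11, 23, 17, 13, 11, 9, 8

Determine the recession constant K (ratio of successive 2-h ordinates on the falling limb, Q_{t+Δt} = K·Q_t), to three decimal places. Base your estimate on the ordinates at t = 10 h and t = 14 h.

Using the recession-limb readings at t = 10 h and t = 14 h: Q falls from 11 to 8 m³/s over 2 intervals.
K = (Q₂/Q₁)^(1/2) = (8/11)^(1/2) = 0.853.

K ≈ 0.853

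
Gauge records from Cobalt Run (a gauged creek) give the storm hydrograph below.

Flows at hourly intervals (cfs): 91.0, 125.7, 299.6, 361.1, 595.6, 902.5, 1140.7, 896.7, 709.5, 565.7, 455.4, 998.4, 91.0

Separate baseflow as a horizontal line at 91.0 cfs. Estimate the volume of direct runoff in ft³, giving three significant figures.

Direct-runoff ordinates (Q − Q_b): 0.0, 34.7, 208.6, 270.1, 504.6, 811.5, 1049.7, 805.7, 618.5, 474.7, 364.4, 907.4, 0.0 cfs.
ΣQ_DR = 6050 cfs.
With Δt = 1 h = 3600 s, V = ΣQ_DR · Δt = 6050 × 3600 = 2.18 × 10^7 ft³.

V ≈ 2.18 × 10^7 ft³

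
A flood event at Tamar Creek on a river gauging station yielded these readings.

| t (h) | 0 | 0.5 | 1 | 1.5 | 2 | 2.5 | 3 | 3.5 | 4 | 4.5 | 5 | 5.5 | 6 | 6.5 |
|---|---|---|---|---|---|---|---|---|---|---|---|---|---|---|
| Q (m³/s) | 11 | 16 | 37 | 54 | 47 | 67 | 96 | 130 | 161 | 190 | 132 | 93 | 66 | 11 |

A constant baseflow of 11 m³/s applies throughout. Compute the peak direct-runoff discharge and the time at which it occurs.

Q_p = 179.0 m³/s at t = 4.5 h

Subtracting baseflow gives direct-runoff ordinates: 0.0, 5.0, 26.0, 43.0, 36.0, 56.0, 85.0, 119.0, 150.0, 179.0, 121.0, 82.0, 55.0, 0.0 m³/s.
The maximum is 179.0 m³/s, occurring at the reading for t = 4.5 h.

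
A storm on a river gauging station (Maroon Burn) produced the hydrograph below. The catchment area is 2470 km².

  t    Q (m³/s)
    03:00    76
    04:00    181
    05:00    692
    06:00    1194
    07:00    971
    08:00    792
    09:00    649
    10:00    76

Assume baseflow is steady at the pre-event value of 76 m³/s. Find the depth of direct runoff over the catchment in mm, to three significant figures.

Direct runoff: 0.0, 105.0, 616.0, 1118.0, 895.0, 716.0, 573.0, 0.0 m³/s; ΣQ_DR = 4023 m³/s.
V = ΣQ_DR · Δt = 4023 × 3600 s = 1.448 × 10^7 m³.
Over A = 2470 km², depth = V / A = 5.86 mm.

d ≈ 5.86 mm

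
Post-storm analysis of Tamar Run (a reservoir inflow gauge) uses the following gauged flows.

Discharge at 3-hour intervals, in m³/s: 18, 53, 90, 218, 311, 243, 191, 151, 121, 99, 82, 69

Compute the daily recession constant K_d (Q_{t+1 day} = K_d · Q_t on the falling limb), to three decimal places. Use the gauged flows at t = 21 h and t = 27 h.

K_d ≈ 0.185

Between t = 21 h and t = 27 h the flow falls from 151 to 99 m³/s over 2×3 h = 6 h.
Per-interval ratio K = (99/151)^(1/2) = 0.8097; K_d = K^(24/3) = 0.185.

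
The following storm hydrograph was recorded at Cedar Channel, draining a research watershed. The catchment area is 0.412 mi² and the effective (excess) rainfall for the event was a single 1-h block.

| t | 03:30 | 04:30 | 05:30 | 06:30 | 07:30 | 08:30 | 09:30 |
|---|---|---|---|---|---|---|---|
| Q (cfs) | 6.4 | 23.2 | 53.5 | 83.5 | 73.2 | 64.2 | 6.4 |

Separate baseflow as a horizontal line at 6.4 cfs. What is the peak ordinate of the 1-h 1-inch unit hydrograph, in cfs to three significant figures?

Direct runoff: 0.0, 16.8, 47.1, 77.1, 66.8, 57.8, 0.0 cfs; ΣQ_DR = 265.6 cfs, peak = 77.1 cfs.
Runoff depth d = ΣQ_DR·Δt / A = 265.6 × 3600 / (0.412 mi²) = 0.9990 in.
The 1-inch UH is the DRH scaled by (1 in)/d, so U_p = 77.1 × 1/0.9990 = 77.2 cfs.

U_p ≈ 77.2 cfs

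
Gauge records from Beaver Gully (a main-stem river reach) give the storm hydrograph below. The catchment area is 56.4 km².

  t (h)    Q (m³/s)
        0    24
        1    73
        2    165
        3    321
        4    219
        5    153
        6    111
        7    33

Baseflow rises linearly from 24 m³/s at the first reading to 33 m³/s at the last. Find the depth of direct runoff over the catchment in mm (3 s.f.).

d ≈ 55.6 mm

Direct runoff: 0.00, 47.71, 138.43, 293.14, 189.86, 122.57, 79.29, 0.00 m³/s; ΣQ_DR = 871.0 m³/s.
V = ΣQ_DR · Δt = 871.0 × 3600 s = 3.136 × 10^6 m³.
Over A = 56.4 km², depth = V / A = 55.6 mm.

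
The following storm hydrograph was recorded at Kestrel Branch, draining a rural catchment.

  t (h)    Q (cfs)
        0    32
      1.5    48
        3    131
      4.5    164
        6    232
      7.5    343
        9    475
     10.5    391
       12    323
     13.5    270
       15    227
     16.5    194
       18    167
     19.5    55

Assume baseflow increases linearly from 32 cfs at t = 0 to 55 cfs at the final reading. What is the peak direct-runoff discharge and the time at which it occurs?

Subtracting baseflow gives direct-runoff ordinates: 0.00, 14.23, 95.46, 126.69, 192.92, 302.15, 432.38, 346.62, 276.85, 222.08, 177.31, 142.54, 113.77, 0.00 cfs.
The maximum is 432.38 cfs, occurring at the reading for t = 9 h.

Q_p = 432.38 cfs at t = 9 h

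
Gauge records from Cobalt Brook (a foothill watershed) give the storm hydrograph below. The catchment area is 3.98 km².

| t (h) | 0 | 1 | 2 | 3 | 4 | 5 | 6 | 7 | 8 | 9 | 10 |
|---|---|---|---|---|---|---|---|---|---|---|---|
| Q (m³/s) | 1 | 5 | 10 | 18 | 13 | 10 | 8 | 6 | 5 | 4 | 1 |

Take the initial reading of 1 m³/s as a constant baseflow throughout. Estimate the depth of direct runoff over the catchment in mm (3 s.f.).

d ≈ 63.3 mm

Direct runoff: 0.0, 4.0, 9.0, 17.0, 12.0, 9.0, 7.0, 5.0, 4.0, 3.0, 0.0 m³/s; ΣQ_DR = 70.00 m³/s.
V = ΣQ_DR · Δt = 70.00 × 3600 s = 2.520 × 10^5 m³.
Over A = 3.98 km², depth = V / A = 63.3 mm.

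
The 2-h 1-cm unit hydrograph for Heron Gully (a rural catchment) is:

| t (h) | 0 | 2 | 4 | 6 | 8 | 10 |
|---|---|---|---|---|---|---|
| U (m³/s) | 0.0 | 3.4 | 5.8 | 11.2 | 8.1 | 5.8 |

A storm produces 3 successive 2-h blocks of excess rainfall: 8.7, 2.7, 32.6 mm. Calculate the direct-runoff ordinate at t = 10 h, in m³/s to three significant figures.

By discrete convolution, Q_j = Σ (P_i / 10 mm) · U_{j−i}.
At t = 10 h (j=5): Q = (8.7/10)·5.8 + (2.7/10)·8.1 + (32.6/10)·11.2 = 43.7 m³/s.

Q ≈ 43.7 m³/s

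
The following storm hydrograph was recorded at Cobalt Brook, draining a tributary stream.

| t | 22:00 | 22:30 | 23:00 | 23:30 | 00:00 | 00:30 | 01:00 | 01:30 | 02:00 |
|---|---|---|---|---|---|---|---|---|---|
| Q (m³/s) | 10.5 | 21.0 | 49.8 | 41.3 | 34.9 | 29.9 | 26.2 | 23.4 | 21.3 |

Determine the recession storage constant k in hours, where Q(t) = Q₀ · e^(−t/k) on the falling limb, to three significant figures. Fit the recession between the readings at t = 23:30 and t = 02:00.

k ≈ 3.78 h

On the falling limb, Q drops from 41.3 to 21.3 m³/s between t = 23:30 and t = 02:00 (Δt = 2.5 h).
k = −Δt / ln(Q₂/Q₁) = −2.5 / ln(21.3/41.3) = 3.78 h.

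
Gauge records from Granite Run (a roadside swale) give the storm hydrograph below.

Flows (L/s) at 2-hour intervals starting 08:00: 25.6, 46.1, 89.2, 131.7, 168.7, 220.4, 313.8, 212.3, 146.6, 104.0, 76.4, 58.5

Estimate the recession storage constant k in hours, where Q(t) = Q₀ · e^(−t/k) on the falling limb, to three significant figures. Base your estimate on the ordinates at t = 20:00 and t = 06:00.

k ≈ 5.95 h

On the falling limb, Q drops from 313.8 to 58.5 L/s between t = 20:00 and t = 06:00 (Δt = 10 h).
k = −Δt / ln(Q₂/Q₁) = −10 / ln(58.5/313.8) = 5.95 h.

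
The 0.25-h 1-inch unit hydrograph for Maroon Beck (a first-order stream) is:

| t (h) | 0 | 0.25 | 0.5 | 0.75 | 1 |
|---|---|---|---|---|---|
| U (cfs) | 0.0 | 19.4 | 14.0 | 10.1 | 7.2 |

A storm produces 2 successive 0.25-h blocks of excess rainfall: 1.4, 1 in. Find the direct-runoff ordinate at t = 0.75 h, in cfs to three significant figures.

Q ≈ 28.1 cfs

By discrete convolution, Q_j = Σ (P_i / 1 in) · U_{j−i}.
At t = 0.75 h (j=3): Q = (1.4/1)·10.1 + (1/1)·14.0 = 28.1 cfs.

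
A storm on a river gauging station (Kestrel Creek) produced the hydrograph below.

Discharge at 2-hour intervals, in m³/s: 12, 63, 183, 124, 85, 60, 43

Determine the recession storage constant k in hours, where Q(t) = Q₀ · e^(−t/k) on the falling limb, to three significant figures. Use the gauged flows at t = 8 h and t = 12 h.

k ≈ 5.87 h

On the falling limb, Q drops from 85 to 43 m³/s between t = 8 h and t = 12 h (Δt = 4 h).
k = −Δt / ln(Q₂/Q₁) = −4 / ln(43/85) = 5.87 h.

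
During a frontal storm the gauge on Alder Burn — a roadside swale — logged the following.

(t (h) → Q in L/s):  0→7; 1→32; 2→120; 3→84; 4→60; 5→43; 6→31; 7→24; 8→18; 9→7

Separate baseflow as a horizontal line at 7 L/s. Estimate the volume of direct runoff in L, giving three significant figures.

Direct-runoff ordinates (Q − Q_b): 0.0, 25.0, 113.0, 77.0, 53.0, 36.0, 24.0, 17.0, 11.0, 0.0 L/s.
ΣQ_DR = 356.0 L/s.
With Δt = 1 h = 3600 s, V = ΣQ_DR · Δt = 356.0 × 3600 = 1.28 × 10^6 L.

V ≈ 1.28 × 10^6 L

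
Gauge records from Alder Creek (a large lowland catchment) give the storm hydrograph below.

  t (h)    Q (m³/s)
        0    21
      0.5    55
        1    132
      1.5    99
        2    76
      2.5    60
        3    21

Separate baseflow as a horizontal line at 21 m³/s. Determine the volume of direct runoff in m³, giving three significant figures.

Direct-runoff ordinates (Q − Q_b): 0.0, 34.0, 111.0, 78.0, 55.0, 39.0, 0.0 m³/s.
ΣQ_DR = 317.0 m³/s.
With Δt = 0.5 h = 1800 s, V = ΣQ_DR · Δt = 317.0 × 1800 = 5.71 × 10^5 m³.

V ≈ 5.71 × 10^5 m³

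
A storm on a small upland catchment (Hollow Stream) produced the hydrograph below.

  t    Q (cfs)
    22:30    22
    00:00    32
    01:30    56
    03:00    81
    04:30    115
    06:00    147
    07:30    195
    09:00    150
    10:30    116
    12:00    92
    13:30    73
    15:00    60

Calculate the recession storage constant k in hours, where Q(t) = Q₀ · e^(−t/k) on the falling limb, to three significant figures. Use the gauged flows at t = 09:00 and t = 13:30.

k ≈ 6.25 h

On the falling limb, Q drops from 150 to 73 cfs between t = 09:00 and t = 13:30 (Δt = 4.5 h).
k = −Δt / ln(Q₂/Q₁) = −4.5 / ln(73/150) = 6.25 h.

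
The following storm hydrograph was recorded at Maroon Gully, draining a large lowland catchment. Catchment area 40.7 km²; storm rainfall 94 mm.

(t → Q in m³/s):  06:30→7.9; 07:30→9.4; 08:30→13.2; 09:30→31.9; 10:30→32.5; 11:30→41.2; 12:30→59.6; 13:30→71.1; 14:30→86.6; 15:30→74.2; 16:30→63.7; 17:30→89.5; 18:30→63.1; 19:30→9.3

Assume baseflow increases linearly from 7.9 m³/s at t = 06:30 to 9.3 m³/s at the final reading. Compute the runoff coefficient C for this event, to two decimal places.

ΣQ_DR = 532.8 m³/s; V = ΣQ_DR·Δt = 1.918 × 10^6 m³.
Runoff depth d = V / A = 47.13 mm.
C = d / P = 47.13 / 94 = 0.50.

C ≈ 0.50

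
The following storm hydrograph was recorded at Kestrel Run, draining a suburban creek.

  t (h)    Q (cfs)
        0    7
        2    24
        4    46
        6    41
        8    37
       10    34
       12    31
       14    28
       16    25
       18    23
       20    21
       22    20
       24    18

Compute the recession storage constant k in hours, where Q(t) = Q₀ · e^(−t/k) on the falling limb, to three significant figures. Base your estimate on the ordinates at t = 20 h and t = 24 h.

k ≈ 25.9 h

On the falling limb, Q drops from 21 to 18 cfs between t = 20 h and t = 24 h (Δt = 4 h).
k = −Δt / ln(Q₂/Q₁) = −4 / ln(18/21) = 25.9 h.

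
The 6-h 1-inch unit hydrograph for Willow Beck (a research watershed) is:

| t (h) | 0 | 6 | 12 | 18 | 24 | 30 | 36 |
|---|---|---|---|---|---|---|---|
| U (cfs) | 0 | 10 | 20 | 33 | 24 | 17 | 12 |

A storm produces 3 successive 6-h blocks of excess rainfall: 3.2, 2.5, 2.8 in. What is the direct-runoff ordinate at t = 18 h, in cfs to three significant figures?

By discrete convolution, Q_j = Σ (P_i / 1 in) · U_{j−i}.
At t = 18 h (j=3): Q = (3.2/1)·33 + (2.5/1)·20 + (2.8/1)·10 = 184 cfs.

Q ≈ 184 cfs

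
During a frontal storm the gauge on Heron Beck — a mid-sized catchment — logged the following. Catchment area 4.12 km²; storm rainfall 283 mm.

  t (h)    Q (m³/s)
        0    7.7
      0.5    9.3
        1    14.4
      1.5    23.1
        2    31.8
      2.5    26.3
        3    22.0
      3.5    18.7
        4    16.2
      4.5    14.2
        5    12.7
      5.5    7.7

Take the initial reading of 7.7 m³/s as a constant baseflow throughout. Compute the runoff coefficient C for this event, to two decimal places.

ΣQ_DR = 111.7 m³/s; V = ΣQ_DR·Δt = 2.011 × 10^5 m³.
Runoff depth d = V / A = 48.80 mm.
C = d / P = 48.80 / 283 = 0.17.

C ≈ 0.17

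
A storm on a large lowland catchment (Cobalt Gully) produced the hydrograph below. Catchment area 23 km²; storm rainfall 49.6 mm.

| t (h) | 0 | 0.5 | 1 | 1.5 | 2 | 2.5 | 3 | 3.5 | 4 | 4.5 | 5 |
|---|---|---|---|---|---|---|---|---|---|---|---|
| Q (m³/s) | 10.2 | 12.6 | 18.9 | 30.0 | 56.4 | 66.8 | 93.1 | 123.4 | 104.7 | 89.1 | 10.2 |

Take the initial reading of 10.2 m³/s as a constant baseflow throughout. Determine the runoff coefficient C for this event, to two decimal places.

C ≈ 0.79

ΣQ_DR = 503.2 m³/s; V = ΣQ_DR·Δt = 9.058 × 10^5 m³.
Runoff depth d = V / A = 39.38 mm.
C = d / P = 39.38 / 49.6 = 0.79.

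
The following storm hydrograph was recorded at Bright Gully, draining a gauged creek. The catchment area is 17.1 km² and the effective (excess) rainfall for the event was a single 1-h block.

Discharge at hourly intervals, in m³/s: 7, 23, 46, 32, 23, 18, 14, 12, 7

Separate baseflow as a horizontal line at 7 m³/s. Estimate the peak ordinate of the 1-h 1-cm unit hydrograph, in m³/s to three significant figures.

Direct runoff: 0.0, 16.0, 39.0, 25.0, 16.0, 11.0, 7.0, 5.0, 0.0 m³/s; ΣQ_DR = 119.0 m³/s, peak = 39.0 m³/s.
Runoff depth d = ΣQ_DR·Δt / A = 119.0 × 3600 / (17.1 km²) = 25.05 mm.
The 1-cm UH is the DRH scaled by (10 mm)/d, so U_p = 39.0 × 10/25.05 = 15.6 m³/s.

U_p ≈ 15.6 m³/s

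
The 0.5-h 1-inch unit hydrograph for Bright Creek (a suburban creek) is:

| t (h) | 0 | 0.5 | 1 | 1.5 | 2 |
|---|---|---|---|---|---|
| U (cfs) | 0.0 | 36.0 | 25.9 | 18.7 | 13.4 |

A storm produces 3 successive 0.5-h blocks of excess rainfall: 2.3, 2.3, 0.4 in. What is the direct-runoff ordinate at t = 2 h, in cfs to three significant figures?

Q ≈ 84.2 cfs

By discrete convolution, Q_j = Σ (P_i / 1 in) · U_{j−i}.
At t = 2 h (j=4): Q = (2.3/1)·13.4 + (2.3/1)·18.7 + (0.4/1)·25.9 = 84.2 cfs.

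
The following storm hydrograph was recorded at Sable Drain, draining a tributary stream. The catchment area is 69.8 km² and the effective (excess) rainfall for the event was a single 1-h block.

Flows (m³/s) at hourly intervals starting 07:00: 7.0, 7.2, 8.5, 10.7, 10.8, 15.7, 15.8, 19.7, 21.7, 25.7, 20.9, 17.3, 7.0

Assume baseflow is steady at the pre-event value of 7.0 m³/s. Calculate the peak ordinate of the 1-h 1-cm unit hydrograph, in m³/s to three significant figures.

U_p ≈ 37.4 m³/s

Direct runoff: 0.0, 0.2, 1.5, 3.7, 3.8, 8.7, 8.8, 12.7, 14.7, 18.7, 13.9, 10.3, 0.0 m³/s; ΣQ_DR = 97.00 m³/s, peak = 18.7 m³/s.
Runoff depth d = ΣQ_DR·Δt / A = 97.00 × 3600 / (69.8 km²) = 5.003 mm.
The 1-cm UH is the DRH scaled by (10 mm)/d, so U_p = 18.7 × 10/5.003 = 37.4 m³/s.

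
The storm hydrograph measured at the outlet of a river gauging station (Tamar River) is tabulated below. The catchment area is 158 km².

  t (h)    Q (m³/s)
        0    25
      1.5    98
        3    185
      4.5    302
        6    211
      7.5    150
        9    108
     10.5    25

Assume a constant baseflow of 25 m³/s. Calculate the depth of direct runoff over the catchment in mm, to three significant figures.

Direct runoff: 0.0, 73.0, 160.0, 277.0, 186.0, 125.0, 83.0, 0.0 m³/s; ΣQ_DR = 904.0 m³/s.
V = ΣQ_DR · Δt = 904.0 × 5400 s = 4.882 × 10^6 m³.
Over A = 158 km², depth = V / A = 30.9 mm.

d ≈ 30.9 mm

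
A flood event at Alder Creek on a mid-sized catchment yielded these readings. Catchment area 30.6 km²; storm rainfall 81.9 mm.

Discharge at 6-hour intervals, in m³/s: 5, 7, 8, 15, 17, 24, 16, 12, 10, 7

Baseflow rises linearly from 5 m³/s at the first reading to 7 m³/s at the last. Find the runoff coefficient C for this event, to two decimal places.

C ≈ 0.53

ΣQ_DR = 61.00 m³/s; V = ΣQ_DR·Δt = 1.318 × 10^6 m³.
Runoff depth d = V / A = 43.06 mm.
C = d / P = 43.06 / 81.9 = 0.53.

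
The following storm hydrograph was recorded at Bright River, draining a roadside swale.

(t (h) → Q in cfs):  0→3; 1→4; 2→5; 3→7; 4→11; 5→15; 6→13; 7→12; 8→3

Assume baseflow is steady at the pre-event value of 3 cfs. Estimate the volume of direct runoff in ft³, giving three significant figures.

V ≈ 1.66 × 10^5 ft³

Direct-runoff ordinates (Q − Q_b): 0.0, 1.0, 2.0, 4.0, 8.0, 12.0, 10.0, 9.0, 0.0 cfs.
ΣQ_DR = 46.00 cfs.
With Δt = 1 h = 3600 s, V = ΣQ_DR · Δt = 46.00 × 3600 = 1.66 × 10^5 ft³.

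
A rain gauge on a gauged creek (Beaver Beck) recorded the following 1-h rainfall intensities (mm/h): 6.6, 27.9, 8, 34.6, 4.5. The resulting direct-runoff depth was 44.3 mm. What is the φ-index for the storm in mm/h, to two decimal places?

φ ≈ 9.10 mm/h

Only the 2 blocks with intensity above φ contribute runoff: 27.9, 34.6 mm/h.
Σ(I−φ)·Δt = d  ⇒  (27.9+34.6 − 2φ)·1 = 44.3
φ = (62.50 − 44.3/1) / 2 = 9.10 mm/h.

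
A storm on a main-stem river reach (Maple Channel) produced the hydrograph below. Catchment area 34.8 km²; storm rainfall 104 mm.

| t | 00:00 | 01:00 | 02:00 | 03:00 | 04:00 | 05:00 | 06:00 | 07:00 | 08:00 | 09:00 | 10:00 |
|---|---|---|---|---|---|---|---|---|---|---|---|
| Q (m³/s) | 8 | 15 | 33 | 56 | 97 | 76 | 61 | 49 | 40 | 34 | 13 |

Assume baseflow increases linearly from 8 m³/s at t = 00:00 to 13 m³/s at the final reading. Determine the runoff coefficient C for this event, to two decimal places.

ΣQ_DR = 366.5 m³/s; V = ΣQ_DR·Δt = 1.319 × 10^6 m³.
Runoff depth d = V / A = 37.91 mm.
C = d / P = 37.91 / 104 = 0.36.

C ≈ 0.36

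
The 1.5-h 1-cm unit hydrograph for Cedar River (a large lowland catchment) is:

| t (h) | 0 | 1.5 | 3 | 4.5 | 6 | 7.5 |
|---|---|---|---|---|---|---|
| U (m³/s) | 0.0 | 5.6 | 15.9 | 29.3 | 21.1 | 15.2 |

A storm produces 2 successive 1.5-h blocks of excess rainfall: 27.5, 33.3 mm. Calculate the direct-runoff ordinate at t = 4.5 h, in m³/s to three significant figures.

Q ≈ 134 m³/s

By discrete convolution, Q_j = Σ (P_i / 10 mm) · U_{j−i}.
At t = 4.5 h (j=3): Q = (27.5/10)·29.3 + (33.3/10)·15.9 = 134 m³/s.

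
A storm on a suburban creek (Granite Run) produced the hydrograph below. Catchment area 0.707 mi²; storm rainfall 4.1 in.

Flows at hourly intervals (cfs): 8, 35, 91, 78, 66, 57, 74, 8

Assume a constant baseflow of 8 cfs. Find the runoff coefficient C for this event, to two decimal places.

ΣQ_DR = 353.0 cfs; V = ΣQ_DR·Δt = 1.271 × 10^6 ft³.
Runoff depth d = V / A = 0.7737 in.
C = d / P = 0.7737 / 4.1 = 0.19.

C ≈ 0.19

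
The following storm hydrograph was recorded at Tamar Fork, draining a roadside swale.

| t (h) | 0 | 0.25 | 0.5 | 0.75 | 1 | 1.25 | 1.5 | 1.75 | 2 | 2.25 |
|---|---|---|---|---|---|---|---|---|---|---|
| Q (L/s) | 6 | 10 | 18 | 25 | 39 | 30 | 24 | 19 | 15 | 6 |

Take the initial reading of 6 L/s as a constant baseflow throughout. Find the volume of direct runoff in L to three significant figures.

V ≈ 1.19 × 10^5 L

Direct-runoff ordinates (Q − Q_b): 0.0, 4.0, 12.0, 19.0, 33.0, 24.0, 18.0, 13.0, 9.0, 0.0 L/s.
ΣQ_DR = 132.0 L/s.
With Δt = 0.25 h = 900 s, V = ΣQ_DR · Δt = 132.0 × 900 = 1.19 × 10^5 L.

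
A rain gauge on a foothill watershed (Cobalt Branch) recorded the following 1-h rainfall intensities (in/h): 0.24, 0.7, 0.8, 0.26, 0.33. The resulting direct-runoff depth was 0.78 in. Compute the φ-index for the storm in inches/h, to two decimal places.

φ ≈ 0.36 in/h

Only the 2 blocks with intensity above φ contribute runoff: 0.7, 0.8 in/h.
Σ(I−φ)·Δt = d  ⇒  (0.7+0.8 − 2φ)·1 = 0.78
φ = (1.500 − 0.78/1) / 2 = 0.36 in/h.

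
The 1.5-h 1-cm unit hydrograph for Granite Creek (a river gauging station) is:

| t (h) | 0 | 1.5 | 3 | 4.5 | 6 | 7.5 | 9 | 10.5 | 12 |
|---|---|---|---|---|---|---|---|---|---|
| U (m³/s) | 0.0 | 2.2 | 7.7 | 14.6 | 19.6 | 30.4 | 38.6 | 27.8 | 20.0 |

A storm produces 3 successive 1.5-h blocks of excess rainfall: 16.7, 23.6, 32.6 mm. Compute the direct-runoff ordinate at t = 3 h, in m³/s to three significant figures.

Q ≈ 18.1 m³/s

By discrete convolution, Q_j = Σ (P_i / 10 mm) · U_{j−i}.
At t = 3 h (j=2): Q = (16.7/10)·7.7 + (23.6/10)·2.2 + (32.6/10)·0.0 = 18.1 m³/s.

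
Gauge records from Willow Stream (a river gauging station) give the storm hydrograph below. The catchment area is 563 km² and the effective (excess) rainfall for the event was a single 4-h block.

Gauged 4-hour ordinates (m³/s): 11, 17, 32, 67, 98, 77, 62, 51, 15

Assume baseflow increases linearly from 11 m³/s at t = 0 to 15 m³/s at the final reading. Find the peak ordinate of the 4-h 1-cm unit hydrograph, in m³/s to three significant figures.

Direct runoff: 0.00, 5.50, 20.00, 54.50, 85.00, 63.50, 48.00, 36.50, 0.00 m³/s; ΣQ_DR = 313.0 m³/s, peak = 85.00 m³/s.
Runoff depth d = ΣQ_DR·Δt / A = 313.0 × 14400 / (563 km²) = 8.006 mm.
The 1-cm UH is the DRH scaled by (10 mm)/d, so U_p = 85.00 × 10/8.006 = 106 m³/s.

U_p ≈ 106 m³/s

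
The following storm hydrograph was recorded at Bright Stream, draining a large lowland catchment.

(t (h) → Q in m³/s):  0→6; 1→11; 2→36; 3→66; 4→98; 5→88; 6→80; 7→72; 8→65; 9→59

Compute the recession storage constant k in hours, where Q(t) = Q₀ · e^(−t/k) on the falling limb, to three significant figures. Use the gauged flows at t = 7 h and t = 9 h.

k ≈ 10.0 h

On the falling limb, Q drops from 72 to 59 m³/s between t = 7 h and t = 9 h (Δt = 2 h).
k = −Δt / ln(Q₂/Q₁) = −2 / ln(59/72) = 10.0 h.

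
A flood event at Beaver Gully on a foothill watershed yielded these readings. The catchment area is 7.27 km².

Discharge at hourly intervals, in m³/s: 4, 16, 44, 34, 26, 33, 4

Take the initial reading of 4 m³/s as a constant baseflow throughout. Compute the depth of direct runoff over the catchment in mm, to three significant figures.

Direct runoff: 0.0, 12.0, 40.0, 30.0, 22.0, 29.0, 0.0 m³/s; ΣQ_DR = 133.0 m³/s.
V = ΣQ_DR · Δt = 133.0 × 3600 s = 4.788 × 10^5 m³.
Over A = 7.27 km², depth = V / A = 65.9 mm.

d ≈ 65.9 mm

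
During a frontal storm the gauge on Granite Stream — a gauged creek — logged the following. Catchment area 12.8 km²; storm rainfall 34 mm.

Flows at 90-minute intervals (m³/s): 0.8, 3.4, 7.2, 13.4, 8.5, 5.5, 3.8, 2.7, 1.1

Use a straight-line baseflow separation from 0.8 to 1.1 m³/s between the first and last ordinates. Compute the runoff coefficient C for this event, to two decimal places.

C ≈ 0.47

ΣQ_DR = 37.85 m³/s; V = ΣQ_DR·Δt = 2.044 × 10^5 m³.
Runoff depth d = V / A = 15.97 mm.
C = d / P = 15.97 / 34 = 0.47.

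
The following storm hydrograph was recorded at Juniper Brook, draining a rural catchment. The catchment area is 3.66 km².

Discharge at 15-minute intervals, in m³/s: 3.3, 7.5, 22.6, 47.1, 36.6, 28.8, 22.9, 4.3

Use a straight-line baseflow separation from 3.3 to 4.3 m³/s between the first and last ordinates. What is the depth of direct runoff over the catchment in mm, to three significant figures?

Direct runoff: 0.00, 4.06, 19.01, 43.37, 32.73, 24.79, 18.74, 0.00 m³/s; ΣQ_DR = 142.7 m³/s.
V = ΣQ_DR · Δt = 142.7 × 900 s = 1.284 × 10^5 m³.
Over A = 3.66 km², depth = V / A = 35.1 mm.

d ≈ 35.1 mm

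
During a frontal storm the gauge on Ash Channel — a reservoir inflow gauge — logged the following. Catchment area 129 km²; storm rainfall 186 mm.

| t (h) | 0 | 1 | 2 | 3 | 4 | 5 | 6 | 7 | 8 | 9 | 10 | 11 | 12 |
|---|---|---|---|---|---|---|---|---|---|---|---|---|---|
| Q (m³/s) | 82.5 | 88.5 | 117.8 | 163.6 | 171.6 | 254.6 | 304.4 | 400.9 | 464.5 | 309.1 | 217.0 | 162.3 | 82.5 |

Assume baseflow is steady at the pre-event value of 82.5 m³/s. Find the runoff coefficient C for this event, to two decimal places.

ΣQ_DR = 1747 m³/s; V = ΣQ_DR·Δt = 6.288 × 10^6 m³.
Runoff depth d = V / A = 48.75 mm.
C = d / P = 48.75 / 186 = 0.26.

C ≈ 0.26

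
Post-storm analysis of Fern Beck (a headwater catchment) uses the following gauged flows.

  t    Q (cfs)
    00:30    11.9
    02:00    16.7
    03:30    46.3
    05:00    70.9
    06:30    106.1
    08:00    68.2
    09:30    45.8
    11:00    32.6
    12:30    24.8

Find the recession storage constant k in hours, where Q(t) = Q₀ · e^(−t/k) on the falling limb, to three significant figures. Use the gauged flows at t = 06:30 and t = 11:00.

k ≈ 3.81 h

On the falling limb, Q drops from 106.1 to 32.6 cfs between t = 06:30 and t = 11:00 (Δt = 4.5 h).
k = −Δt / ln(Q₂/Q₁) = −4.5 / ln(32.6/106.1) = 3.81 h.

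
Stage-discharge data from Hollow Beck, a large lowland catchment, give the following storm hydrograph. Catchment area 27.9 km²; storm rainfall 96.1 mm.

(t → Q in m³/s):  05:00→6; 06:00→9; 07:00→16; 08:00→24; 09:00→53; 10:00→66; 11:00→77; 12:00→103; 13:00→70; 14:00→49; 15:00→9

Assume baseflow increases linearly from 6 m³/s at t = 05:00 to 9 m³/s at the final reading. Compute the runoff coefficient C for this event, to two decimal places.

ΣQ_DR = 399.5 m³/s; V = ΣQ_DR·Δt = 1.438 × 10^6 m³.
Runoff depth d = V / A = 51.55 mm.
C = d / P = 51.55 / 96.1 = 0.54.

C ≈ 0.54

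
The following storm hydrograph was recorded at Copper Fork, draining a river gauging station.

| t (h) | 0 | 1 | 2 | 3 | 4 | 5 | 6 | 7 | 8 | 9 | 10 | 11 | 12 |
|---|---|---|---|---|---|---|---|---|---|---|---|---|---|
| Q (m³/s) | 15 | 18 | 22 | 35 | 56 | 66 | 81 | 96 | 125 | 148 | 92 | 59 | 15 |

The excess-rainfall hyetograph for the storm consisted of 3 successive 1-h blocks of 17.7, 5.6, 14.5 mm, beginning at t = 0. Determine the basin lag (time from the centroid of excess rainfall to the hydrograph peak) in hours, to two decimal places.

t_L ≈ 7.58 h

Centroid of excess rainfall: t_c = Σ P_i·t̄_i / ΣP_i = 1.4153 h (block centres at 0.5, 1.5, 2.5 h).
Hydrograph peak occurs at t = 9 h, so basin lag t_L = 9 − 1.4153 = 7.58 h.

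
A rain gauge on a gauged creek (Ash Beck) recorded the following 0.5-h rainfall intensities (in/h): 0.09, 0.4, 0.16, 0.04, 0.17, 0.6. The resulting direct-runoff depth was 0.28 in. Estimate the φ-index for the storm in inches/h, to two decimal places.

φ ≈ 0.22 in/h

Only the 2 blocks with intensity above φ contribute runoff: 0.4, 0.6 in/h.
Σ(I−φ)·Δt = d  ⇒  (0.4+0.6 − 2φ)·0.5 = 0.28
φ = (1.000 − 0.28/0.5) / 2 = 0.22 in/h.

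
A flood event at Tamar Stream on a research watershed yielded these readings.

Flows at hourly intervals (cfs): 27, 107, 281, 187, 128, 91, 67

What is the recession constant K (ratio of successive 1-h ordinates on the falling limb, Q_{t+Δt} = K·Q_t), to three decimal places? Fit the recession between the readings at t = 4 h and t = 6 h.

K ≈ 0.723

Using the recession-limb readings at t = 4 h and t = 6 h: Q falls from 128 to 67 cfs over 2 intervals.
K = (Q₂/Q₁)^(1/2) = (67/128)^(1/2) = 0.723.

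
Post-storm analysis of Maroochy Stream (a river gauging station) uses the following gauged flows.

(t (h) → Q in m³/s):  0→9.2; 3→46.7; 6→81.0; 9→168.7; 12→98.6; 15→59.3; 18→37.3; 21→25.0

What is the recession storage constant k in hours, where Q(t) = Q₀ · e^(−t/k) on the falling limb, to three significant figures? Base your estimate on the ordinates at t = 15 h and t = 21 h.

k ≈ 6.95 h

On the falling limb, Q drops from 59.3 to 25.0 m³/s between t = 15 h and t = 21 h (Δt = 6 h).
k = −Δt / ln(Q₂/Q₁) = −6 / ln(25.0/59.3) = 6.95 h.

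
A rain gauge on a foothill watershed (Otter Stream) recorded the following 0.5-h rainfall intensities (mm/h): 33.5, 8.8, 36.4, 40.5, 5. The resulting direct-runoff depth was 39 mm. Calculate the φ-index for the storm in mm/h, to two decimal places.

φ ≈ 10.80 mm/h

Only the 3 blocks with intensity above φ contribute runoff: 33.5, 36.4, 40.5 mm/h.
Σ(I−φ)·Δt = d  ⇒  (33.5+36.4+40.5 − 3φ)·0.5 = 39
φ = (110.4 − 39/0.5) / 3 = 10.80 mm/h.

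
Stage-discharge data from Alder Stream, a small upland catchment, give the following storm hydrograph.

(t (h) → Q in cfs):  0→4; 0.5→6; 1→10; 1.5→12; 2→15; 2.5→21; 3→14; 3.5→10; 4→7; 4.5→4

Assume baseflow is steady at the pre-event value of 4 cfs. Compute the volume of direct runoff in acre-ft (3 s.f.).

Direct-runoff ordinates (Q − Q_b): 0.0, 2.0, 6.0, 8.0, 11.0, 17.0, 10.0, 6.0, 3.0, 0.0 cfs.
ΣQ_DR = 63.00 cfs.
With Δt = 0.5 h = 1800 s, V = ΣQ_DR · Δt = 63.00 × 1800 = 1.13 × 10^5 ft³ = 2.60 acre-ft.

V ≈ 2.60 acre-ft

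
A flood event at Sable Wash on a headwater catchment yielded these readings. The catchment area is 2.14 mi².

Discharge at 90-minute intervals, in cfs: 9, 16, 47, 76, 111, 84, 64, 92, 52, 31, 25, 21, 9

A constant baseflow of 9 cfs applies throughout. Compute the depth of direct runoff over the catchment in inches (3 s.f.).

d ≈ 0.565 in

Direct runoff: 0.0, 7.0, 38.0, 67.0, 102.0, 75.0, 55.0, 83.0, 43.0, 22.0, 16.0, 12.0, 0.0 cfs; ΣQ_DR = 520.0 cfs.
V = ΣQ_DR · Δt = 520.0 × 5400 s = 2.808 × 10^6 ft³.
Over A = 2.14 mi², depth = V / A = 0.565 in.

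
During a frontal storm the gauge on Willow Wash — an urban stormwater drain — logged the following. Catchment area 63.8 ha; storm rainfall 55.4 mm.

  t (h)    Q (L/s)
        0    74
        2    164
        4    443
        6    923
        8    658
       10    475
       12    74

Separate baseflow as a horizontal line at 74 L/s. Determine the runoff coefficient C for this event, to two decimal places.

C ≈ 0.47

ΣQ_DR = 2293 L/s; V = ΣQ_DR·Δt = 1.651 × 10^7 L.
Runoff depth d = V / A = 25.88 mm.
C = d / P = 25.88 / 55.4 = 0.47.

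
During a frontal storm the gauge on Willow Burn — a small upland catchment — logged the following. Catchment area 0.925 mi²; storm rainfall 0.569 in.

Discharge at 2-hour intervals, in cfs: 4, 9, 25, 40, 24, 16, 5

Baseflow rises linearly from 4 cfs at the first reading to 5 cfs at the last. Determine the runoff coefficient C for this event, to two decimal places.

C ≈ 0.54

ΣQ_DR = 91.50 cfs; V = ΣQ_DR·Δt = 6.588 × 10^5 ft³.
Runoff depth d = V / A = 0.3066 in.
C = d / P = 0.3066 / 0.569 = 0.54.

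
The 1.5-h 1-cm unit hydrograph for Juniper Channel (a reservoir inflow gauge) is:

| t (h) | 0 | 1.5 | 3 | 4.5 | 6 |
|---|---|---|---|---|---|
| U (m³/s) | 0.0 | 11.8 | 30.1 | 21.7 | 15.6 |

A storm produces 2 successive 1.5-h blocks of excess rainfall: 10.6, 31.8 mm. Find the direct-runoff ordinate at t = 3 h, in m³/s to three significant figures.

By discrete convolution, Q_j = Σ (P_i / 10 mm) · U_{j−i}.
At t = 3 h (j=2): Q = (10.6/10)·30.1 + (31.8/10)·11.8 = 69.4 m³/s.

Q ≈ 69.4 m³/s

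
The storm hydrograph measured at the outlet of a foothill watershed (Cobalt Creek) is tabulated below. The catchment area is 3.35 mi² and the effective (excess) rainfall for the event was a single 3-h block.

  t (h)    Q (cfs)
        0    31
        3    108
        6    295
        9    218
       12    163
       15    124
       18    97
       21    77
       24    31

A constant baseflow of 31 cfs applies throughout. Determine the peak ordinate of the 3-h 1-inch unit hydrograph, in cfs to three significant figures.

Direct runoff: 0.0, 77.0, 264.0, 187.0, 132.0, 93.0, 66.0, 46.0, 0.0 cfs; ΣQ_DR = 865.0 cfs, peak = 264.0 cfs.
Runoff depth d = ΣQ_DR·Δt / A = 865.0 × 10800 / (3.35 mi²) = 1.200 in.
The 1-inch UH is the DRH scaled by (1 in)/d, so U_p = 264.0 × 1/1.200 = 220 cfs.

U_p ≈ 220 cfs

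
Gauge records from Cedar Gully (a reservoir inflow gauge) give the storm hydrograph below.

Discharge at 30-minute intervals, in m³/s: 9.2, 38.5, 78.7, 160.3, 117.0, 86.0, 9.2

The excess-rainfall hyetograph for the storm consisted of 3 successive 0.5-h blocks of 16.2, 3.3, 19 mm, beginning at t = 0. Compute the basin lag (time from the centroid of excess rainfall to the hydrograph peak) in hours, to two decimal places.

Centroid of excess rainfall: t_c = Σ P_i·t̄_i / ΣP_i = 0.7864 h (block centres at 0.25, 0.75, 1.25 h).
Hydrograph peak occurs at t = 1.5 h, so basin lag t_L = 1.5 − 0.7864 = 0.71 h.

t_L ≈ 0.71 h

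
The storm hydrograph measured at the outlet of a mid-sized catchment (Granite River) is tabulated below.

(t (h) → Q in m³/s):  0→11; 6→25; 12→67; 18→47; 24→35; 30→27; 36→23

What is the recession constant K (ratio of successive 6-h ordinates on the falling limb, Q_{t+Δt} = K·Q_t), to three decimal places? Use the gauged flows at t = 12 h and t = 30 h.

Using the recession-limb readings at t = 12 h and t = 30 h: Q falls from 67 to 27 m³/s over 3 intervals.
K = (Q₂/Q₁)^(1/3) = (27/67)^(1/3) = 0.739.

K ≈ 0.739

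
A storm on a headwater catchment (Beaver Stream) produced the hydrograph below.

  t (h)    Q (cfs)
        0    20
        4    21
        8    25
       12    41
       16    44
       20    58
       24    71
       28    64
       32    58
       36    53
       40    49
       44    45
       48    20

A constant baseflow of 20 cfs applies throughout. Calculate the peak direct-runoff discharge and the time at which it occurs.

Subtracting baseflow gives direct-runoff ordinates: 0.0, 1.0, 5.0, 21.0, 24.0, 38.0, 51.0, 44.0, 38.0, 33.0, 29.0, 25.0, 0.0 cfs.
The maximum is 51.0 cfs, occurring at the reading for t = 24 h.

Q_p = 51.0 cfs at t = 24 h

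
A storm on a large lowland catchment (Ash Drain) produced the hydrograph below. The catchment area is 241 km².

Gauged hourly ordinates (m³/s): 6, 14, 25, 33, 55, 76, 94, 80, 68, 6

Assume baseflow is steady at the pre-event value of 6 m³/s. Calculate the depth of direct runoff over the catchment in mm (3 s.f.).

Direct runoff: 0.0, 8.0, 19.0, 27.0, 49.0, 70.0, 88.0, 74.0, 62.0, 0.0 m³/s; ΣQ_DR = 397.0 m³/s.
V = ΣQ_DR · Δt = 397.0 × 3600 s = 1.429 × 10^6 m³.
Over A = 241 km², depth = V / A = 5.93 mm.

d ≈ 5.93 mm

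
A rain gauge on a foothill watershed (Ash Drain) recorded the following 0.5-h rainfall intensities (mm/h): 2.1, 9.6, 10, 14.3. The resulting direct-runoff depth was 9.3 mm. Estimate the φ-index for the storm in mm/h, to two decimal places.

Only the 3 blocks with intensity above φ contribute runoff: 9.6, 10, 14.3 mm/h.
Σ(I−φ)·Δt = d  ⇒  (9.6+10+14.3 − 3φ)·0.5 = 9.3
φ = (33.90 − 9.3/0.5) / 3 = 5.10 mm/h.

φ ≈ 5.10 mm/h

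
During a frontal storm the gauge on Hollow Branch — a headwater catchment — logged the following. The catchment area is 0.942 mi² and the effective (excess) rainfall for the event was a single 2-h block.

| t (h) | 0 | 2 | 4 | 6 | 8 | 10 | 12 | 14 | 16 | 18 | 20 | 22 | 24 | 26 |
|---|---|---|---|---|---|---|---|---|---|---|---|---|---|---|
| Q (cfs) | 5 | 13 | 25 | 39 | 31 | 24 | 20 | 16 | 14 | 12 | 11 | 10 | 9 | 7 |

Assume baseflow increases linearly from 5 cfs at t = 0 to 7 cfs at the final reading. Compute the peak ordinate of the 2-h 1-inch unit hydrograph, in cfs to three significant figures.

Direct runoff: 0.00, 7.85, 19.69, 33.54, 25.38, 18.23, 14.08, 9.92, 7.77, 5.62, 4.46, 3.31, 2.15, 0.00 cfs; ΣQ_DR = 152.0 cfs, peak = 33.54 cfs.
Runoff depth d = ΣQ_DR·Δt / A = 152.0 × 7200 / (0.942 mi²) = 0.5001 in.
The 1-inch UH is the DRH scaled by (1 in)/d, so U_p = 33.54 × 1/0.5001 = 67.1 cfs.

U_p ≈ 67.1 cfs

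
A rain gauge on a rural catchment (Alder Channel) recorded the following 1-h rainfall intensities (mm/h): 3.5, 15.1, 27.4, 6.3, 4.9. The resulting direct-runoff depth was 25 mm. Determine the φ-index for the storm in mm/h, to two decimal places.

φ ≈ 8.75 mm/h

Only the 2 blocks with intensity above φ contribute runoff: 15.1, 27.4 mm/h.
Σ(I−φ)·Δt = d  ⇒  (15.1+27.4 − 2φ)·1 = 25
φ = (42.50 − 25/1) / 2 = 8.75 mm/h.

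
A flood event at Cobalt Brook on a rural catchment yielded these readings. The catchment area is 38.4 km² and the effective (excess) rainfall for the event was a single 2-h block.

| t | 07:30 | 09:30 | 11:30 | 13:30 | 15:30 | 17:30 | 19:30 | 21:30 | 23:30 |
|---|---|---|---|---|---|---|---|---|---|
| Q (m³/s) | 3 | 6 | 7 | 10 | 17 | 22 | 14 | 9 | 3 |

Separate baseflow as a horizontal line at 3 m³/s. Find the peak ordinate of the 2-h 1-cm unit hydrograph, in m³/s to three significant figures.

Direct runoff: 0.0, 3.0, 4.0, 7.0, 14.0, 19.0, 11.0, 6.0, 0.0 m³/s; ΣQ_DR = 64.00 m³/s, peak = 19.0 m³/s.
Runoff depth d = ΣQ_DR·Δt / A = 64.00 × 7200 / (38.4 km²) = 12.00 mm.
The 1-cm UH is the DRH scaled by (10 mm)/d, so U_p = 19.0 × 10/12.00 = 15.8 m³/s.

U_p ≈ 15.8 m³/s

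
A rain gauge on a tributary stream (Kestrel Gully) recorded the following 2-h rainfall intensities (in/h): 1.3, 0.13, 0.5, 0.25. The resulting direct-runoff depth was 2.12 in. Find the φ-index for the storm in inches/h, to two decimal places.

Only the 2 blocks with intensity above φ contribute runoff: 1.3, 0.5 in/h.
Σ(I−φ)·Δt = d  ⇒  (1.3+0.5 − 2φ)·2 = 2.12
φ = (1.800 − 2.12/2) / 2 = 0.37 in/h.

φ ≈ 0.37 in/h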